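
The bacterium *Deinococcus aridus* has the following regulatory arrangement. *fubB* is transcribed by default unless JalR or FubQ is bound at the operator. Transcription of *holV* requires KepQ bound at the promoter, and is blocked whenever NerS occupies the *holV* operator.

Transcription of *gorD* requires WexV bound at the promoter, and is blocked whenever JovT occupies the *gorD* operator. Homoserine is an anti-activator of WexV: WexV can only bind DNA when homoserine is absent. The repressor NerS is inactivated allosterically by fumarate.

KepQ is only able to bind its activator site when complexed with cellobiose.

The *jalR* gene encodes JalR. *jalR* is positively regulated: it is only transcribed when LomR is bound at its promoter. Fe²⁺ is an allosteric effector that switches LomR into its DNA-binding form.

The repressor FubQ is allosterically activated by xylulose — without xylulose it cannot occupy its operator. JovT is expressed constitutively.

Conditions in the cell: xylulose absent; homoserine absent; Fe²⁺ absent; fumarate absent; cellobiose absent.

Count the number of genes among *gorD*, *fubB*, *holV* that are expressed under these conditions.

Homoserine is absent, so WexV is active.
JovT is produced constitutively and is active.
With repressor JovT bound, *gorD* is not transcribed.
→ *gorD* is OFF.
Fe²⁺ is absent, so LomR is inactive.
Required activator LomR is absent, so *jalR* is not transcribed.
So JalR is not produced.
Xylulose is absent, so FubQ is inactive.
With no repressor bound, *fubB* is transcribed.
→ *fubB* is ON.
Fumarate is absent, so NerS is active.
Cellobiose is absent, so KepQ is inactive.
With repressor NerS bound, *holV* is not transcribed.
→ *holV* is OFF.
1 of the 3 genes is transcribed.

1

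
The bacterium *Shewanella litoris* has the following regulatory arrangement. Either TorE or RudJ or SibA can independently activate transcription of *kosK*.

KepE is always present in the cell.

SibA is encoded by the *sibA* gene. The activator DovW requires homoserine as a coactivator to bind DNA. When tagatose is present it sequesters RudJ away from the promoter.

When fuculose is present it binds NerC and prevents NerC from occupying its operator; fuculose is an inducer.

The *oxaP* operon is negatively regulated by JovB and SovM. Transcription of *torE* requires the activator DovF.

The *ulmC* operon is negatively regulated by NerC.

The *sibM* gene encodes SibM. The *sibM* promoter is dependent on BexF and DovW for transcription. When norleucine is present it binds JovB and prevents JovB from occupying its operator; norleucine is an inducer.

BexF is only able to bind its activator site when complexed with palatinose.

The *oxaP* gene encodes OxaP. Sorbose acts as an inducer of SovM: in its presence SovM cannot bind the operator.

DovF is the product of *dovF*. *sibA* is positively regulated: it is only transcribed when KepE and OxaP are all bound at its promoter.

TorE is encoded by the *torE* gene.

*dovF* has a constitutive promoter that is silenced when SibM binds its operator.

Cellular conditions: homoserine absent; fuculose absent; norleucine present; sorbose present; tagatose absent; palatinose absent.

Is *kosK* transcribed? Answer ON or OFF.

Palatinose is absent, so BexF is inactive.
Homoserine is absent, so DovW is inactive.
Required activator BexF is absent, so *sibM* is not transcribed.
So SibM is not produced.
With no repressor bound, *dovF* is transcribed.
So DovF is produced and active.
No repressor is bound and DovF is active, so *torE* is transcribed.
So TorE is produced and active.
Tagatose is absent, so RudJ is active.
KepE is produced constitutively and is active.
Norleucine is present, so JovB is inactive.
Sorbose is present, so SovM is inactive.
With no repressor bound, *oxaP* is transcribed.
So OxaP is produced and active.
No repressor is bound and KepE and OxaP are active, so *sibA* is transcribed.
So SibA is produced and active.
Activator TorE is present, so *kosK* is transcribed.

ON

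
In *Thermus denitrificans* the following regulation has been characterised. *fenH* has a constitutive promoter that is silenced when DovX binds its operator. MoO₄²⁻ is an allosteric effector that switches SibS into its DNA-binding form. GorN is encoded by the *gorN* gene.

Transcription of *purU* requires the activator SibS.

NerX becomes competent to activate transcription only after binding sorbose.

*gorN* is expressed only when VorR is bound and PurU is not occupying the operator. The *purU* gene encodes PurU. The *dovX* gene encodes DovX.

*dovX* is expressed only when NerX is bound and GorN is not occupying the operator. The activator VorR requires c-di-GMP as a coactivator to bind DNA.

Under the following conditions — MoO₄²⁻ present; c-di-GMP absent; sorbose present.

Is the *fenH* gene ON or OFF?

MoO₄²⁻ is present, so SibS is active.
No repressor is bound and SibS is active, so *purU* is transcribed.
So PurU is produced and active.
c-di-GMP is absent, so VorR is inactive.
With repressor PurU bound, *gorN* is not transcribed.
So GorN is not produced.
Sorbose is present, so NerX is active.
No repressor is bound and NerX is active, so *dovX* is transcribed.
So DovX is produced and active.
With repressor DovX bound, *fenH* is not transcribed.

OFF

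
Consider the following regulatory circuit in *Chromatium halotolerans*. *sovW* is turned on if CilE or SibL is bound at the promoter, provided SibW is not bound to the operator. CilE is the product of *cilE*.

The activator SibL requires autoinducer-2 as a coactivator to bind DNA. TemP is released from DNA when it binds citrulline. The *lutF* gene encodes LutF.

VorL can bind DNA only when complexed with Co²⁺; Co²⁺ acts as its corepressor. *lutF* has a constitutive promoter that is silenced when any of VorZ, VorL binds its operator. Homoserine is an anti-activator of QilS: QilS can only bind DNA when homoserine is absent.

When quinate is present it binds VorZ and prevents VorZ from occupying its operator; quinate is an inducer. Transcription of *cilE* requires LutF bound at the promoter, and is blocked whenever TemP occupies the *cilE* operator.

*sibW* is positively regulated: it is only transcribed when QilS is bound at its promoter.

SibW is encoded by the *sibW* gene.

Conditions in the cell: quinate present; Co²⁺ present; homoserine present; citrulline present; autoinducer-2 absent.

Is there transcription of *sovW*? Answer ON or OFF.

Homoserine is present, so QilS is inactive.
Required activator QilS is absent, so *sibW* is not transcribed.
So SibW is not produced.
Citrulline is present, so TemP is inactive.
Quinate is present, so VorZ is inactive.
Co²⁺ is present, so VorL is active.
With repressor VorL bound, *lutF* is not transcribed.
So LutF is not produced.
Required activator LutF is absent, so *cilE* is not transcribed.
So CilE is not produced.
Autoinducer-2 is absent, so SibL is inactive.
No activator is available at the *sovW* promoter, so *sovW* is not transcribed.

OFF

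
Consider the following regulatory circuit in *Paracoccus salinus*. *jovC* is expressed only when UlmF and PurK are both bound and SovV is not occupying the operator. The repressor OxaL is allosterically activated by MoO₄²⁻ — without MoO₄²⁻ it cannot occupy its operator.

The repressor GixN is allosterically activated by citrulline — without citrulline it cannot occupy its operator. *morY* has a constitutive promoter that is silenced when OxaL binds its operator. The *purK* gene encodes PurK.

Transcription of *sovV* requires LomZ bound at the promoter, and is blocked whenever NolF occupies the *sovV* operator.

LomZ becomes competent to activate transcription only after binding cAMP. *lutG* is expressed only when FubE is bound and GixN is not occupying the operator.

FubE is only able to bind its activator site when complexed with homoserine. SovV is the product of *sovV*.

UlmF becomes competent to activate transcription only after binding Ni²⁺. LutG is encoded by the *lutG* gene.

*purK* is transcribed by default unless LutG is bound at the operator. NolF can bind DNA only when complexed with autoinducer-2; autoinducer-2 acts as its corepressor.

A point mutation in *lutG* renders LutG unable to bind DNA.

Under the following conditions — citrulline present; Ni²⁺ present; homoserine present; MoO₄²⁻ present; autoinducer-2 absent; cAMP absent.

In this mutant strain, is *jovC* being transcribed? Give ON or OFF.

Autoinducer-2 is absent, so NolF is inactive.
cAMP is absent, so LomZ is inactive.
Required activator LomZ is absent, so *sovV* is not transcribed.
So SovV is not produced.
Ni²⁺ is present, so UlmF is active.
LutG is non-functional in this strain, so it has no effect.
With no repressor bound, *purK* is transcribed.
So PurK is produced and active.
No repressor is bound and UlmF and PurK are active, so *jovC* is transcribed.

ON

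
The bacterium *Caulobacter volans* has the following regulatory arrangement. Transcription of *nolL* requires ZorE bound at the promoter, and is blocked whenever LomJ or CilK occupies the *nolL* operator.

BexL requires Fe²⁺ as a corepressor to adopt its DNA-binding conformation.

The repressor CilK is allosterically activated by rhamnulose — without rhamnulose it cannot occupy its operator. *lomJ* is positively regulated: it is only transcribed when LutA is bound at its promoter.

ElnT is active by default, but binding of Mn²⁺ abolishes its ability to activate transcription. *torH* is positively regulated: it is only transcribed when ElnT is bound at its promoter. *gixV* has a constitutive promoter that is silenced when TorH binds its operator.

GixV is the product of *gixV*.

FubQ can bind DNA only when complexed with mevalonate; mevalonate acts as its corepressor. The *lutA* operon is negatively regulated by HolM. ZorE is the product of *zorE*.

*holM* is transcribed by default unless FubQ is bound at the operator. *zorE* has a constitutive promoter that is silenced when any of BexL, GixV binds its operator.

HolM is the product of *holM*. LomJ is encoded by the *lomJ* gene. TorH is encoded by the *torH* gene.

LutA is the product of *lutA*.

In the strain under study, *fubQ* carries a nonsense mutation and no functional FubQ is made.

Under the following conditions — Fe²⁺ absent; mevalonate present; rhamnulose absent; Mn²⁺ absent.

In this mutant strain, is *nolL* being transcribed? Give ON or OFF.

ON

FubQ is non-functional in this strain, so it has no effect.
With no repressor bound, *holM* is transcribed.
So HolM is produced and active.
With repressor HolM bound, *lutA* is not transcribed.
So LutA is not produced.
Required activator LutA is absent, so *lomJ* is not transcribed.
So LomJ is not produced.
Fe²⁺ is absent, so BexL is inactive.
Mn²⁺ is absent, so ElnT is active.
No repressor is bound and ElnT is active, so *torH* is transcribed.
So TorH is produced and active.
With repressor TorH bound, *gixV* is not transcribed.
So GixV is not produced.
With no repressor bound, *zorE* is transcribed.
So ZorE is produced and active.
Rhamnulose is absent, so CilK is inactive.
No repressor is bound and ZorE is active, so *nolL* is transcribed.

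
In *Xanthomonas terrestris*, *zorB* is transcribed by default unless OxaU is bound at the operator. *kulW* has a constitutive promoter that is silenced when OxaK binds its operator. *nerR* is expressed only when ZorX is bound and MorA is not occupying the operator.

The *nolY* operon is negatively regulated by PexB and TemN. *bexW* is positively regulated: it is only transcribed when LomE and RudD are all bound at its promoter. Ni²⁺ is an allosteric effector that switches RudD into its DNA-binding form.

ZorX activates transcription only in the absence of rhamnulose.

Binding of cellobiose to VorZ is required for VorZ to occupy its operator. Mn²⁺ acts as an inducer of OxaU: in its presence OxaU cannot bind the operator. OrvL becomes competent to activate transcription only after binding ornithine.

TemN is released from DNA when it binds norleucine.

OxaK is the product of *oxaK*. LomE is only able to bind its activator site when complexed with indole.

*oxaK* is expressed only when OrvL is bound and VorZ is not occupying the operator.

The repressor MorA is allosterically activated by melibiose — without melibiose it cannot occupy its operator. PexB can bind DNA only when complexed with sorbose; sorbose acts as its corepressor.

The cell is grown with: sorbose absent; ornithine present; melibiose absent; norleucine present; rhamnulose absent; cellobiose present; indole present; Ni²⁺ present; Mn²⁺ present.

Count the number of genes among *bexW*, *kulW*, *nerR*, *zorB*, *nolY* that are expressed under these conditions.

Indole is present, so LomE is active.
Ni²⁺ is present, so RudD is active.
No repressor is bound and LomE and RudD are active, so *bexW* is transcribed.
→ *bexW* is ON.
Cellobiose is present, so VorZ is active.
Ornithine is present, so OrvL is active.
With repressor VorZ bound, *oxaK* is not transcribed.
So OxaK is not produced.
With no repressor bound, *kulW* is transcribed.
→ *kulW* is ON.
Rhamnulose is absent, so ZorX is active.
Melibiose is absent, so MorA is inactive.
No repressor is bound and ZorX is active, so *nerR* is transcribed.
→ *nerR* is ON.
Mn²⁺ is present, so OxaU is inactive.
With no repressor bound, *zorB* is transcribed.
→ *zorB* is ON.
Sorbose is absent, so PexB is inactive.
Norleucine is present, so TemN is inactive.
With no repressor bound, *nolY* is transcribed.
→ *nolY* is ON.
5 of the 5 genes are transcribed.

5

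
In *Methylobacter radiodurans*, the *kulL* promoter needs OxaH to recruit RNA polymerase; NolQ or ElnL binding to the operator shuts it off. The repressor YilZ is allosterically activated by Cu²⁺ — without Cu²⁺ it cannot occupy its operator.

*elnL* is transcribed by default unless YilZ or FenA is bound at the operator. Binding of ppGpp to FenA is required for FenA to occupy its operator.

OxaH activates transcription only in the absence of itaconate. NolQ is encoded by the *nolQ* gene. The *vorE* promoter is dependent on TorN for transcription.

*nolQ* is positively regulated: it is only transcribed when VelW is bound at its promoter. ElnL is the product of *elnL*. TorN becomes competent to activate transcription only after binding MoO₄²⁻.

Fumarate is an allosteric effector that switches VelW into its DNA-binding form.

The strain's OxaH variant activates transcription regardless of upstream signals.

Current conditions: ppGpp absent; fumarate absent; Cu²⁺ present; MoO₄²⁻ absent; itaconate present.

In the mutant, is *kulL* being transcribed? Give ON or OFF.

Fumarate is absent, so VelW is inactive.
Required activator VelW is absent, so *nolQ* is not transcribed.
So NolQ is not produced.
Cu²⁺ is present, so YilZ is active.
ppGpp is absent, so FenA is inactive.
With repressor YilZ bound, *elnL* is not transcribed.
So ElnL is not produced.
OxaH is constitutively active in this strain.
No repressor is bound and OxaH is active, so *kulL* is transcribed.

ON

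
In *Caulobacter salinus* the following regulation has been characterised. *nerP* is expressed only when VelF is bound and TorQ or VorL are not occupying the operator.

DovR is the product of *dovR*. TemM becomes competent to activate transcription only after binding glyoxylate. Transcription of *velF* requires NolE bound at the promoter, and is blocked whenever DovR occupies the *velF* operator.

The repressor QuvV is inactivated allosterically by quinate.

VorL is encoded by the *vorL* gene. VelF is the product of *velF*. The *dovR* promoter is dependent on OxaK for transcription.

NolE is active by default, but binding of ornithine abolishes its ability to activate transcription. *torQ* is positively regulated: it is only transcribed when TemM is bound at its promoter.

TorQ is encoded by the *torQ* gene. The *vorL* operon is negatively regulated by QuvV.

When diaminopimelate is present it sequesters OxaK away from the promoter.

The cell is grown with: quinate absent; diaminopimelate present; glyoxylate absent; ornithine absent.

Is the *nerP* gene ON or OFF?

Glyoxylate is absent, so TemM is inactive.
Required activator TemM is absent, so *torQ* is not transcribed.
So TorQ is not produced.
Diaminopimelate is present, so OxaK is inactive.
Required activator OxaK is absent, so *dovR* is not transcribed.
So DovR is not produced.
Ornithine is absent, so NolE is active.
No repressor is bound and NolE is active, so *velF* is transcribed.
So VelF is produced and active.
Quinate is absent, so QuvV is active.
With repressor QuvV bound, *vorL* is not transcribed.
So VorL is not produced.
No repressor is bound and VelF is active, so *nerP* is transcribed.

ON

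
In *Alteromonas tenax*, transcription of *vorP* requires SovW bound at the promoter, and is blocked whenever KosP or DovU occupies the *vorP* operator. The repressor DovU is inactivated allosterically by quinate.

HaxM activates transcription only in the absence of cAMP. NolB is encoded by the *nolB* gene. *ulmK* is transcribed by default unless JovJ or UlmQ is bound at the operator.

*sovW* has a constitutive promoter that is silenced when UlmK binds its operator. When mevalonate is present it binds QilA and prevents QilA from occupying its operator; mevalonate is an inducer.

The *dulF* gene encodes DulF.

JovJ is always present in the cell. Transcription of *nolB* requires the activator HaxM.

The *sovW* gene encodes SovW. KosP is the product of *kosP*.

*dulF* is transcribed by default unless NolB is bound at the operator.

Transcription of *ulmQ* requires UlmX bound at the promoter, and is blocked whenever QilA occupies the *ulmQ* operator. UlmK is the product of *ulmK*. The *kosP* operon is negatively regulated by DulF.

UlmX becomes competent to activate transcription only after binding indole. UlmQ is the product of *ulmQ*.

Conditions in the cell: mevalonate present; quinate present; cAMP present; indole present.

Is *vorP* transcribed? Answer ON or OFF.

ON

cAMP is present, so HaxM is inactive.
Required activator HaxM is absent, so *nolB* is not transcribed.
So NolB is not produced.
With no repressor bound, *dulF* is transcribed.
So DulF is produced and active.
With repressor DulF bound, *kosP* is not transcribed.
So KosP is not produced.
Quinate is present, so DovU is inactive.
JovJ is produced constitutively and is active.
Indole is present, so UlmX is active.
Mevalonate is present, so QilA is inactive.
No repressor is bound and UlmX is active, so *ulmQ* is transcribed.
So UlmQ is produced and active.
With repressor JovJ bound, *ulmK* is not transcribed.
So UlmK is not produced.
With no repressor bound, *sovW* is transcribed.
So SovW is produced and active.
No repressor is bound and SovW is active, so *vorP* is transcribed.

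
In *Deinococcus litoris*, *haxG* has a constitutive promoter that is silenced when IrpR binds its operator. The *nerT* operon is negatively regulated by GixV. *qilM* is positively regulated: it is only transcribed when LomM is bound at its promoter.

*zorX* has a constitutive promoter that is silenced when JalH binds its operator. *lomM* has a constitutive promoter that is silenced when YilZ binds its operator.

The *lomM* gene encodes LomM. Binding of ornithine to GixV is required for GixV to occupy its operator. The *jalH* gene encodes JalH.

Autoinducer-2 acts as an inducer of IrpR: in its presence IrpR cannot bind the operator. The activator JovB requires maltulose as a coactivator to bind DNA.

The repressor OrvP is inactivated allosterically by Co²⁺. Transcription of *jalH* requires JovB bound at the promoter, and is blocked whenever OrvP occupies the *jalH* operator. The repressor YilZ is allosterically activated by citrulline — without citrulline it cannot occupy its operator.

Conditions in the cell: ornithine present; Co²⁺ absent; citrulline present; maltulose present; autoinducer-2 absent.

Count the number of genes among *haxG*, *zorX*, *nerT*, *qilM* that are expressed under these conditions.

Autoinducer-2 is absent, so IrpR is active.
With repressor IrpR bound, *haxG* is not transcribed.
→ *haxG* is OFF.
Co²⁺ is absent, so OrvP is active.
Maltulose is present, so JovB is active.
With repressor OrvP bound, *jalH* is not transcribed.
So JalH is not produced.
With no repressor bound, *zorX* is transcribed.
→ *zorX* is ON.
Ornithine is present, so GixV is active.
With repressor GixV bound, *nerT* is not transcribed.
→ *nerT* is OFF.
Citrulline is present, so YilZ is active.
With repressor YilZ bound, *lomM* is not transcribed.
So LomM is not produced.
Required activator LomM is absent, so *qilM* is not transcribed.
→ *qilM* is OFF.
1 of the 4 genes is transcribed.

1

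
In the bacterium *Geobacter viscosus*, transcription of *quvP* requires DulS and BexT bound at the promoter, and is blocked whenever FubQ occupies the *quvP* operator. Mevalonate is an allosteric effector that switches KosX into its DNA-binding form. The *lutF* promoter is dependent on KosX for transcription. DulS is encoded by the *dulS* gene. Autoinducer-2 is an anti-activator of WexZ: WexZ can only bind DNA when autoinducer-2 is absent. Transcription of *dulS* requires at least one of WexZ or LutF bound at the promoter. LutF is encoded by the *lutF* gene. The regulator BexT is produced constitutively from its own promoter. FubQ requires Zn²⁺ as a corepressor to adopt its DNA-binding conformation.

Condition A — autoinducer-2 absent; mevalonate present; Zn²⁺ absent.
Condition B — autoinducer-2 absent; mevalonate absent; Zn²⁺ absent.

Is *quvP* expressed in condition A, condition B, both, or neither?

Condition A:
Autoinducer-2 is absent, so WexZ is active.
Mevalonate is present, so KosX is active.
No repressor is bound and KosX is active, so *lutF* is transcribed.
So LutF is produced and active.
Activator WexZ is present, so *dulS* is transcribed.
So DulS is produced and active.
BexT is produced constitutively and is active.
Zn²⁺ is absent, so FubQ is inactive.
No repressor is bound and DulS and BexT are active, so *quvP* is transcribed.
→ *quvP* is ON in A.
Condition B:
Autoinducer-2 is absent, so WexZ is active.
Mevalonate is absent, so KosX is inactive.
Required activator KosX is absent, so *lutF* is not transcribed.
So LutF is not produced.
Activator WexZ is present, so *dulS* is transcribed.
So DulS is produced and active.
BexT is produced constitutively and is active.
Zn²⁺ is absent, so FubQ is inactive.
No repressor is bound and DulS and BexT are active, so *quvP* is transcribed.
→ *quvP* is ON in B.

both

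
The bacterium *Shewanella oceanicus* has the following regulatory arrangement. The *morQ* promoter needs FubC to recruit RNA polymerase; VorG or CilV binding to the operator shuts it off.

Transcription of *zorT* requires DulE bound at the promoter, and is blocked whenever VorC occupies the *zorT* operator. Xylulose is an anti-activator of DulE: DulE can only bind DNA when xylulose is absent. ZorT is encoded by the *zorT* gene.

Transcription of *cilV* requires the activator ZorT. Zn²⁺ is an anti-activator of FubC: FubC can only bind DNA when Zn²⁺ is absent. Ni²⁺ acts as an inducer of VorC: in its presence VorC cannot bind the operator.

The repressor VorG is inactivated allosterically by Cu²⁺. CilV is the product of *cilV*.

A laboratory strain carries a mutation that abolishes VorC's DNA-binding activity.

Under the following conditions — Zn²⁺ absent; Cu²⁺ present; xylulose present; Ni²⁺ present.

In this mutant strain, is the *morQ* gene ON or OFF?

ON

Cu²⁺ is present, so VorG is inactive.
Zn²⁺ is absent, so FubC is active.
Xylulose is present, so DulE is inactive.
VorC is non-functional in this strain, so it has no effect.
Required activator DulE is absent, so *zorT* is not transcribed.
So ZorT is not produced.
Required activator ZorT is absent, so *cilV* is not transcribed.
So CilV is not produced.
No repressor is bound and FubC is active, so *morQ* is transcribed.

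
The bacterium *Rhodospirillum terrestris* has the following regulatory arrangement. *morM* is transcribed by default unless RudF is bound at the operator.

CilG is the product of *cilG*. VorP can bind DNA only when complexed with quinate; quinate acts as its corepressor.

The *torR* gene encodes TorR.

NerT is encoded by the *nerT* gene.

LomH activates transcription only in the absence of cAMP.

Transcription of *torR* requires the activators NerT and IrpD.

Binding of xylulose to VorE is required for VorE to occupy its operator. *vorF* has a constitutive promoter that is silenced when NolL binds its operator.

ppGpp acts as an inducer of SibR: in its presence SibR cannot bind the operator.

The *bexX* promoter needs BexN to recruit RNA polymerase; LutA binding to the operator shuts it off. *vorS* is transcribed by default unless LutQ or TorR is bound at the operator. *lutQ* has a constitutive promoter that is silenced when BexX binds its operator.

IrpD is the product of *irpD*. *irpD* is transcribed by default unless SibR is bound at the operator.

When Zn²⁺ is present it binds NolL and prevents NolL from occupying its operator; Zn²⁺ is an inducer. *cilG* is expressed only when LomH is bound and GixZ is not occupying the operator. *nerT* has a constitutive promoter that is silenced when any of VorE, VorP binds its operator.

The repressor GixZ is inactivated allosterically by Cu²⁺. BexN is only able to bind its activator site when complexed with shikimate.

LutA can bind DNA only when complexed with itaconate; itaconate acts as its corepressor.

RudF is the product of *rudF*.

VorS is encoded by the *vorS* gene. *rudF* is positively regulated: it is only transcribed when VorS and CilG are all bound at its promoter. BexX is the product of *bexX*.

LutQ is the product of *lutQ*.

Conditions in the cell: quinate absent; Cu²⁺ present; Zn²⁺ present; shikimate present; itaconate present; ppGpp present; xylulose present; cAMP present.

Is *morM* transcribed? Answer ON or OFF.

Shikimate is present, so BexN is active.
Itaconate is present, so LutA is active.
With repressor LutA bound, *bexX* is not transcribed.
So BexX is not produced.
With no repressor bound, *lutQ* is transcribed.
So LutQ is produced and active.
Xylulose is present, so VorE is active.
Quinate is absent, so VorP is inactive.
With repressor VorE bound, *nerT* is not transcribed.
So NerT is not produced.
ppGpp is present, so SibR is inactive.
With no repressor bound, *irpD* is transcribed.
So IrpD is produced and active.
Required activator NerT is absent, so *torR* is not transcribed.
So TorR is not produced.
With repressor LutQ bound, *vorS* is not transcribed.
So VorS is not produced.
Cu²⁺ is present, so GixZ is inactive.
cAMP is present, so LomH is inactive.
Required activator LomH is absent, so *cilG* is not transcribed.
So CilG is not produced.
Required activator VorS is absent, so *rudF* is not transcribed.
So RudF is not produced.
With no repressor bound, *morM* is transcribed.

ON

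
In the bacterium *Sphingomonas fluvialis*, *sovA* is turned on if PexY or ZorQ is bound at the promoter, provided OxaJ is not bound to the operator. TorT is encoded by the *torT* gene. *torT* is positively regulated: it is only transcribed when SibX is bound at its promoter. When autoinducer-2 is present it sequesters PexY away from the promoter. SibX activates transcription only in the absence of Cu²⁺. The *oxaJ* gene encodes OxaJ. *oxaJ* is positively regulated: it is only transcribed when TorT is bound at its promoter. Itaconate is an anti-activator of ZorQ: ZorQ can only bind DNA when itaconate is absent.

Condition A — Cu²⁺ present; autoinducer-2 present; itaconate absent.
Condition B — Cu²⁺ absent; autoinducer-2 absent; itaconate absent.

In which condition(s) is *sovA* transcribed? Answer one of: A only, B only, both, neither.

Condition A:
Cu²⁺ is present, so SibX is inactive.
Required activator SibX is absent, so *torT* is not transcribed.
So TorT is not produced.
Required activator TorT is absent, so *oxaJ* is not transcribed.
So OxaJ is not produced.
Autoinducer-2 is present, so PexY is inactive.
Itaconate is absent, so ZorQ is active.
Activator ZorQ is present, so *sovA* is transcribed.
→ *sovA* is ON in A.
Condition B:
Cu²⁺ is absent, so SibX is active.
No repressor is bound and SibX is active, so *torT* is transcribed.
So TorT is produced and active.
No repressor is bound and TorT is active, so *oxaJ* is transcribed.
So OxaJ is produced and active.
Autoinducer-2 is absent, so PexY is active.
Itaconate is absent, so ZorQ is active.
With repressor OxaJ bound, *sovA* is not transcribed.
→ *sovA* is OFF in B.

A only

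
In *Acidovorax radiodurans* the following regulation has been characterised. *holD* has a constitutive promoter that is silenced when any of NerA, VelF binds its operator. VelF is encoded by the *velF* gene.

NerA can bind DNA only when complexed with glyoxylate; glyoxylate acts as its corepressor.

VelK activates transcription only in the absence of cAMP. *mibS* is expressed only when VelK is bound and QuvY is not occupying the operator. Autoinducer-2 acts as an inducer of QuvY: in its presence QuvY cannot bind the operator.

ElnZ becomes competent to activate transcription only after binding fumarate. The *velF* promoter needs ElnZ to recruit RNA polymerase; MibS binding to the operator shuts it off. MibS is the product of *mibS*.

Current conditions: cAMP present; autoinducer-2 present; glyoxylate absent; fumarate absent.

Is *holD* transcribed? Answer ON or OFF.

ON

Glyoxylate is absent, so NerA is inactive.
cAMP is present, so VelK is inactive.
Autoinducer-2 is present, so QuvY is inactive.
Required activator VelK is absent, so *mibS* is not transcribed.
So MibS is not produced.
Fumarate is absent, so ElnZ is inactive.
Required activator ElnZ is absent, so *velF* is not transcribed.
So VelF is not produced.
With no repressor bound, *holD* is transcribed.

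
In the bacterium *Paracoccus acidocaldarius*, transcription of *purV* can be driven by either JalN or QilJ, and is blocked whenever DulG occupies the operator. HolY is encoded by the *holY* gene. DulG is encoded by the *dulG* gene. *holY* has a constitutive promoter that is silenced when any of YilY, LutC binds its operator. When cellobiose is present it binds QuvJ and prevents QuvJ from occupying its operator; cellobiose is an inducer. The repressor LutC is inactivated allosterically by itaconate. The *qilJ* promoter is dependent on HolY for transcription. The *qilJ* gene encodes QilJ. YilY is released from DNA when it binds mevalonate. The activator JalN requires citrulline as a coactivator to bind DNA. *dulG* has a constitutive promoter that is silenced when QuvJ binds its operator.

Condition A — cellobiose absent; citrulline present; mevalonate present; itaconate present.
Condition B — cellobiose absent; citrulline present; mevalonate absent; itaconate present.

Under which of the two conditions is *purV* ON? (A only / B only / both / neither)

both

Condition A:
Cellobiose is absent, so QuvJ is active.
With repressor QuvJ bound, *dulG* is not transcribed.
So DulG is not produced.
Citrulline is present, so JalN is active.
Mevalonate is present, so YilY is inactive.
Itaconate is present, so LutC is inactive.
With no repressor bound, *holY* is transcribed.
So HolY is produced and active.
No repressor is bound and HolY is active, so *qilJ* is transcribed.
So QilJ is produced and active.
Activator JalN is present, so *purV* is transcribed.
→ *purV* is ON in A.
Condition B:
Cellobiose is absent, so QuvJ is active.
With repressor QuvJ bound, *dulG* is not transcribed.
So DulG is not produced.
Citrulline is present, so JalN is active.
Mevalonate is absent, so YilY is active.
Itaconate is present, so LutC is inactive.
With repressor YilY bound, *holY* is not transcribed.
So HolY is not produced.
Required activator HolY is absent, so *qilJ* is not transcribed.
So QilJ is not produced.
Activator JalN is present, so *purV* is transcribed.
→ *purV* is ON in B.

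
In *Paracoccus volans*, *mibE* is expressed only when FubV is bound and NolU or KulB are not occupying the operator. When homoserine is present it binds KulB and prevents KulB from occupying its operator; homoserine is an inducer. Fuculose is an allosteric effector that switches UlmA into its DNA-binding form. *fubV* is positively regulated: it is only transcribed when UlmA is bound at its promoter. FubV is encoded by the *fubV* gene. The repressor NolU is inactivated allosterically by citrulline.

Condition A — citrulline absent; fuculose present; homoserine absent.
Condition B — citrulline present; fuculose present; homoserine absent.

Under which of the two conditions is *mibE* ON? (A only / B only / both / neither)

Condition A:
Citrulline is absent, so NolU is active.
Fuculose is present, so UlmA is active.
No repressor is bound and UlmA is active, so *fubV* is transcribed.
So FubV is produced and active.
Homoserine is absent, so KulB is active.
With repressor NolU bound, *mibE* is not transcribed.
→ *mibE* is OFF in A.
Condition B:
Citrulline is present, so NolU is inactive.
Fuculose is present, so UlmA is active.
No repressor is bound and UlmA is active, so *fubV* is transcribed.
So FubV is produced and active.
Homoserine is absent, so KulB is active.
With repressor KulB bound, *mibE* is not transcribed.
→ *mibE* is OFF in B.

neither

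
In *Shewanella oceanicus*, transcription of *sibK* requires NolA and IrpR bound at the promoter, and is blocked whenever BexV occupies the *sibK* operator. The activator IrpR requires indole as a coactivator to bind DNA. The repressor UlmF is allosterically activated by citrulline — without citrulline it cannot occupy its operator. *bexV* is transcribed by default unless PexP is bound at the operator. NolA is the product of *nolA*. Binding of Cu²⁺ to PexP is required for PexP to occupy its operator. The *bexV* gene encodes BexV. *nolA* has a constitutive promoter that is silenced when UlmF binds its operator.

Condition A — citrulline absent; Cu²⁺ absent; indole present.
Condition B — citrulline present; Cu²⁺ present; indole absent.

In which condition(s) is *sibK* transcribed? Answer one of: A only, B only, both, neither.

neither

Condition A:
Citrulline is absent, so UlmF is inactive.
With no repressor bound, *nolA* is transcribed.
So NolA is produced and active.
Cu²⁺ is absent, so PexP is inactive.
With no repressor bound, *bexV* is transcribed.
So BexV is produced and active.
Indole is present, so IrpR is active.
With repressor BexV bound, *sibK* is not transcribed.
→ *sibK* is OFF in A.
Condition B:
Citrulline is present, so UlmF is active.
With repressor UlmF bound, *nolA* is not transcribed.
So NolA is not produced.
Cu²⁺ is present, so PexP is active.
With repressor PexP bound, *bexV* is not transcribed.
So BexV is not produced.
Indole is absent, so IrpR is inactive.
Required activator NolA is absent, so *sibK* is not transcribed.
→ *sibK* is OFF in B.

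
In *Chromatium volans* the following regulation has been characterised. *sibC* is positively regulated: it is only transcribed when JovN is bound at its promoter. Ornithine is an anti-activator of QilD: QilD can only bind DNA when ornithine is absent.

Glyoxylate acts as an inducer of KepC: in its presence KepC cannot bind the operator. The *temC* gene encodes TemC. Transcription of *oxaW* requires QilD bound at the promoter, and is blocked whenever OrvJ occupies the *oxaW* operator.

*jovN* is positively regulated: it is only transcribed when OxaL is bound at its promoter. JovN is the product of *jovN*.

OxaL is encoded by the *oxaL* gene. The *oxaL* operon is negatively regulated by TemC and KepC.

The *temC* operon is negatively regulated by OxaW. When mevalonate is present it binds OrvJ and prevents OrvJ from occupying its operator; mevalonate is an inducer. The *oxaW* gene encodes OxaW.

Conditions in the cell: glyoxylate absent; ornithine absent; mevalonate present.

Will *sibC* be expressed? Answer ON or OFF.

Mevalonate is present, so OrvJ is inactive.
Ornithine is absent, so QilD is active.
No repressor is bound and QilD is active, so *oxaW* is transcribed.
So OxaW is produced and active.
With repressor OxaW bound, *temC* is not transcribed.
So TemC is not produced.
Glyoxylate is absent, so KepC is active.
With repressor KepC bound, *oxaL* is not transcribed.
So OxaL is not produced.
Required activator OxaL is absent, so *jovN* is not transcribed.
So JovN is not produced.
Required activator JovN is absent, so *sibC* is not transcribed.

OFF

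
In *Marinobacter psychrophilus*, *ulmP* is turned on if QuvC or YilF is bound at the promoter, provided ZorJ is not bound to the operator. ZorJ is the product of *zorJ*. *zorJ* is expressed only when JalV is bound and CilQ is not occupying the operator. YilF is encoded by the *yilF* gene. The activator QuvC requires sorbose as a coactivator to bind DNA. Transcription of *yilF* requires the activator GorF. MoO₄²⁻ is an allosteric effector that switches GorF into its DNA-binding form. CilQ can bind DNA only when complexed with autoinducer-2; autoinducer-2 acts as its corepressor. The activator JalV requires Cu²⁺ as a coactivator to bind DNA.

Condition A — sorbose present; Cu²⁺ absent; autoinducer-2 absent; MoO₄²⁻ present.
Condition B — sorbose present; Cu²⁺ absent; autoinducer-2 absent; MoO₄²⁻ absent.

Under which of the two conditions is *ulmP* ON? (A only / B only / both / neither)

Condition A:
Sorbose is present, so QuvC is active.
Cu²⁺ is absent, so JalV is inactive.
Autoinducer-2 is absent, so CilQ is inactive.
Required activator JalV is absent, so *zorJ* is not transcribed.
So ZorJ is not produced.
MoO₄²⁻ is present, so GorF is active.
No repressor is bound and GorF is active, so *yilF* is transcribed.
So YilF is produced and active.
Activator QuvC is present, so *ulmP* is transcribed.
→ *ulmP* is ON in A.
Condition B:
Sorbose is present, so QuvC is active.
Cu²⁺ is absent, so JalV is inactive.
Autoinducer-2 is absent, so CilQ is inactive.
Required activator JalV is absent, so *zorJ* is not transcribed.
So ZorJ is not produced.
MoO₄²⁻ is absent, so GorF is inactive.
Required activator GorF is absent, so *yilF* is not transcribed.
So YilF is not produced.
Activator QuvC is present, so *ulmP* is transcribed.
→ *ulmP* is ON in B.

both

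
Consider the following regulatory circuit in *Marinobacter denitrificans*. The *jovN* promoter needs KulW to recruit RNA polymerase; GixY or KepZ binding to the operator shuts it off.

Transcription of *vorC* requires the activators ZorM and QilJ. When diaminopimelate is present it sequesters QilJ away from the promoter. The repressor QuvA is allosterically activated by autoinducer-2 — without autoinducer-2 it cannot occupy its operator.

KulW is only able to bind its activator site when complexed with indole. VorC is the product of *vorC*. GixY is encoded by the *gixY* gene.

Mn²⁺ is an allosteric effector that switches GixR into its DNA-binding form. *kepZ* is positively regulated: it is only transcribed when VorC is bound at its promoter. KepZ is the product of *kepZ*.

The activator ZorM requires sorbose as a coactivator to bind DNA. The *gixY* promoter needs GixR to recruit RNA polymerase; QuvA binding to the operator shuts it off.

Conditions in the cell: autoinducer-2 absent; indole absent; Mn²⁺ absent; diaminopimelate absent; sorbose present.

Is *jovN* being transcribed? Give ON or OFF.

Autoinducer-2 is absent, so QuvA is inactive.
Mn²⁺ is absent, so GixR is inactive.
Required activator GixR is absent, so *gixY* is not transcribed.
So GixY is not produced.
Indole is absent, so KulW is inactive.
Sorbose is present, so ZorM is active.
Diaminopimelate is absent, so QilJ is active.
No repressor is bound and ZorM and QilJ are active, so *vorC* is transcribed.
So VorC is produced and active.
No repressor is bound and VorC is active, so *kepZ* is transcribed.
So KepZ is produced and active.
With repressor KepZ bound, *jovN* is not transcribed.

OFF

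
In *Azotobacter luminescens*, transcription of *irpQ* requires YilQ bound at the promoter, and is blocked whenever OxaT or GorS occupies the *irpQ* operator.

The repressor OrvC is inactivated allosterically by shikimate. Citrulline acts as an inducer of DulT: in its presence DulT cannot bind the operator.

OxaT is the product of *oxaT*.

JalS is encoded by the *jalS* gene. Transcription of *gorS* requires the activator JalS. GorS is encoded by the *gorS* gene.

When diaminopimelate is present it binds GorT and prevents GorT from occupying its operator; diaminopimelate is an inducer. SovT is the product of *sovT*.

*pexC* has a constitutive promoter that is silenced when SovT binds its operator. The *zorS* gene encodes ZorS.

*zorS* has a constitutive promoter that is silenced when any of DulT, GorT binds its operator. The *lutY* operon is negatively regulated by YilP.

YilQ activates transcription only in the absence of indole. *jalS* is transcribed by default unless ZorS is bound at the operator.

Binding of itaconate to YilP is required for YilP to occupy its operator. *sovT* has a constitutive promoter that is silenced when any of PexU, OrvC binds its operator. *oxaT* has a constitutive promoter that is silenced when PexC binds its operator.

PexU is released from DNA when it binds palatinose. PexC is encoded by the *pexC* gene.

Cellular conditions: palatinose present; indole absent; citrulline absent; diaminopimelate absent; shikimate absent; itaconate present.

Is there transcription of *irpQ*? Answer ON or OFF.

OFF

Palatinose is present, so PexU is inactive.
Shikimate is absent, so OrvC is active.
With repressor OrvC bound, *sovT* is not transcribed.
So SovT is not produced.
With no repressor bound, *pexC* is transcribed.
So PexC is produced and active.
With repressor PexC bound, *oxaT* is not transcribed.
So OxaT is not produced.
Indole is absent, so YilQ is active.
Citrulline is absent, so DulT is active.
Diaminopimelate is absent, so GorT is active.
With repressor DulT bound, *zorS* is not transcribed.
So ZorS is not produced.
With no repressor bound, *jalS* is transcribed.
So JalS is produced and active.
No repressor is bound and JalS is active, so *gorS* is transcribed.
So GorS is produced and active.
With repressor GorS bound, *irpQ* is not transcribed.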